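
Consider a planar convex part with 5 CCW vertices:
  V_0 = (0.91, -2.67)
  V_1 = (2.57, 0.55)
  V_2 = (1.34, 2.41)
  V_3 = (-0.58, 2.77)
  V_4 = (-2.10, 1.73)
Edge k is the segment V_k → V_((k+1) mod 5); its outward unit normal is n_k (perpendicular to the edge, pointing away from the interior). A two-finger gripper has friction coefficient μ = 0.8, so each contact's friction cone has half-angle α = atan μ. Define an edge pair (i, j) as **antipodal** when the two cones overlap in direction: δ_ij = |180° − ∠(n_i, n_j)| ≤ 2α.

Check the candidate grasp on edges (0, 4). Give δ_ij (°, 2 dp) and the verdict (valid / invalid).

α = atan 0.8 = 38.66°;  2α = 77.32°
edge 0: e_0 = (+1.66, +3.22);  n_0 = (+0.8888, -0.4582)
edge 4: e_4 = (+3.01, -4.40);  n_4 = (-0.8254, -0.5646)
∠(n_0, n_4) = 118.35°
δ = |180° − 118.35°| = 61.65°
61.65° ≤ 2α = 77.32°  →  valid

δ = 61.65°, valid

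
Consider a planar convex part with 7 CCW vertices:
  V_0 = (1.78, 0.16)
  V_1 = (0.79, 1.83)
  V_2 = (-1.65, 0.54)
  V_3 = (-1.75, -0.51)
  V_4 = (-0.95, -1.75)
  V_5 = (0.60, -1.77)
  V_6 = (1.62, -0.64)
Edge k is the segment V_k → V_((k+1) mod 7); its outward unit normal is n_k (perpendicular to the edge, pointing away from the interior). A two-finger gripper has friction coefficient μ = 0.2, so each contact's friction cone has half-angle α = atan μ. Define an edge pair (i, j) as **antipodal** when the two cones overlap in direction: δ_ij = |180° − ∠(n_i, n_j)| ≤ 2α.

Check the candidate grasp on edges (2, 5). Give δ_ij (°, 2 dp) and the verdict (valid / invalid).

δ = 36.63°, invalid

α = atan 0.2 = 11.31°;  2α = 22.62°
edge 2: e_2 = (-0.10, -1.05);  n_2 = (-0.9955, +0.0948)
edge 5: e_5 = (+1.02, +1.13);  n_5 = (+0.7423, -0.6701)
∠(n_2, n_5) = 143.37°
δ = |180° − 143.37°| = 36.63°
36.63° > 2α = 22.62°  →  invalid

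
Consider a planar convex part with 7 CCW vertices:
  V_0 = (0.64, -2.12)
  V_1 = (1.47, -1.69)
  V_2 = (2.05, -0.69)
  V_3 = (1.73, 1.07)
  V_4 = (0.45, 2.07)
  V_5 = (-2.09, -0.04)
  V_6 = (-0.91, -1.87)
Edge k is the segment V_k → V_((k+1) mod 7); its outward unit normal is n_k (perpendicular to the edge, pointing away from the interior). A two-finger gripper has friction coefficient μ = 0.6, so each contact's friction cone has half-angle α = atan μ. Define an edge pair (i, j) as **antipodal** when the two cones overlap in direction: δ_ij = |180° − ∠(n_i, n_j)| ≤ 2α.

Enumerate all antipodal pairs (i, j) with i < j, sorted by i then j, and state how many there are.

α = atan 0.6 = 30.96°;  2α = 61.93°
n_0 = (+0.4600, -0.8879)
n_1 = (+0.8650, -0.5017)
n_2 = (+0.9839, +0.1789)
n_3 = (+0.6156, +0.7880)
n_4 = (-0.6390, +0.7692)
n_5 = (-0.8404, -0.5419)
n_6 = (-0.1592, -0.9872)
  (0,1): δ = 147.50°  ·
  (0,2): δ = 107.08°  ·
  (0,3): δ = 65.39°  ·
  (0,4): δ = 12.33°  ✓
  (0,5): δ = 95.43°  ·
  (0,6): δ = 143.45°  ·
  (1,2): δ = 139.58°  ·
  (1,3): δ = 97.88°  ·
  (1,4): δ = 20.17°  ✓
  (1,5): δ = 62.93°  ·
  (1,6): δ = 110.95°  ·
  (2,3): δ = 138.30°  ·
  (2,4): δ = 60.59°  ✓
  (2,5): δ = 22.51°  ✓
  (2,6): δ = 70.53°  ·
  (3,4): δ = 102.28°  ·
  (3,5): δ = 19.19°  ✓
  (3,6): δ = 28.84°  ✓
  (4,5): δ = 96.90°  ·
  (4,6): δ = 48.88°  ✓
  (5,6): δ = 131.98°  ·
antipodal pairs: 7

count = 7; pairs: (0,4), (1,4), (2,4), (2,5), (3,5), (3,6), (4,6)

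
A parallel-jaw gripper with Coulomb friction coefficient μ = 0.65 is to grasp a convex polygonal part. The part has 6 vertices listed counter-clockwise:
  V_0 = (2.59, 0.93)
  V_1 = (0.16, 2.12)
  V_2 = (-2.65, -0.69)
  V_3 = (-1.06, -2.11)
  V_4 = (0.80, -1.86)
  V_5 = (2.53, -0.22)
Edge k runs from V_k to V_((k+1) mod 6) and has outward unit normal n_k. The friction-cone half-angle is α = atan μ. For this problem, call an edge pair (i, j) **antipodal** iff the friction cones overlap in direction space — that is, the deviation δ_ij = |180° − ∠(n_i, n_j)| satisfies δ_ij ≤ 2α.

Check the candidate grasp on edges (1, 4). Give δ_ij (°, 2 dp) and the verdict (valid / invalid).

α = atan 0.65 = 33.02°;  2α = 66.05°
edge 1: e_1 = (-2.81, -2.81);  n_1 = (-0.7071, +0.7071)
edge 4: e_4 = (+1.73, +1.64);  n_4 = (+0.6880, -0.7257)
∠(n_1, n_4) = 178.47°
δ = |180° − 178.47°| = 1.53°
1.53° ≤ 2α = 66.05°  →  valid

δ = 1.53°, valid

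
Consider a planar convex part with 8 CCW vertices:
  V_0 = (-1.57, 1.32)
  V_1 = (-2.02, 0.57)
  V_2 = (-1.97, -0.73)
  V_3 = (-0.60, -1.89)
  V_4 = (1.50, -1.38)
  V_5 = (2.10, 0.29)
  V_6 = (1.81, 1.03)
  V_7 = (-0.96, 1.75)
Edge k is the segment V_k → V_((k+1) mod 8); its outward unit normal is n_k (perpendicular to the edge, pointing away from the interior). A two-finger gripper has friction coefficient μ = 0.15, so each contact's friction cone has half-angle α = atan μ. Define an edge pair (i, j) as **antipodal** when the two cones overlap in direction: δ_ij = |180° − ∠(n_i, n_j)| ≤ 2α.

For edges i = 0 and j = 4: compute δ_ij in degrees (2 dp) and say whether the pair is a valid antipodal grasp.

δ = 11.20°, valid

α = atan 0.15 = 8.53°;  2α = 17.06°
edge 0: e_0 = (-0.45, -0.75);  n_0 = (-0.8575, +0.5145)
edge 4: e_4 = (+0.60, +1.67);  n_4 = (+0.9411, -0.3381)
∠(n_0, n_4) = 168.80°
δ = |180° − 168.80°| = 11.20°
11.20° ≤ 2α = 17.06°  →  valid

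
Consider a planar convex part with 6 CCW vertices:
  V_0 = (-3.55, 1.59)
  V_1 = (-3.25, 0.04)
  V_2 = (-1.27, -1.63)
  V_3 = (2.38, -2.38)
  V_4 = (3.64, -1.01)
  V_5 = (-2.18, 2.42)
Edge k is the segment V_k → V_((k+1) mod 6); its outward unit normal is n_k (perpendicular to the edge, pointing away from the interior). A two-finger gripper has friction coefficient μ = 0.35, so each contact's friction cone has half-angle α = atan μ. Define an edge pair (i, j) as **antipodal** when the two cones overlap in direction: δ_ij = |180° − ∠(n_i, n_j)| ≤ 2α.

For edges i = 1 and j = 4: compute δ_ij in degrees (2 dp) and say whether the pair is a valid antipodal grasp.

δ = 9.63°, valid

α = atan 0.35 = 19.29°;  2α = 38.58°
edge 1: e_1 = (+1.98, -1.67);  n_1 = (-0.6447, -0.7644)
edge 4: e_4 = (-5.82, +3.43);  n_4 = (+0.5077, +0.8615)
∠(n_1, n_4) = 170.37°
δ = |180° − 170.37°| = 9.63°
9.63° ≤ 2α = 38.58°  →  valid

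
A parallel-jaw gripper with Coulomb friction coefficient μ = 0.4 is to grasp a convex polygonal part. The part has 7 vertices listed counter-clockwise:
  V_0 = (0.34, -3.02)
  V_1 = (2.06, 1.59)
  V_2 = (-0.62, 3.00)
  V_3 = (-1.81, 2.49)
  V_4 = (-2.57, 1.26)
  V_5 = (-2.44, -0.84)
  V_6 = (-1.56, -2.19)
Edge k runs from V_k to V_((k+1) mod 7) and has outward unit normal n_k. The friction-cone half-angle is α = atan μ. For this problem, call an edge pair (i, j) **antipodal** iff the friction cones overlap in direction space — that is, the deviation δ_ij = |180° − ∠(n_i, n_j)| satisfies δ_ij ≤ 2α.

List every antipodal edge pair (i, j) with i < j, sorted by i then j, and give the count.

count = 4; pairs: (0,3), (0,4), (1,5), (1,6)

α = atan 0.4 = 21.80°;  2α = 43.60°
n_0 = (+0.9369, -0.3496)
n_1 = (+0.4656, +0.8850)
n_2 = (-0.3939, +0.9191)
n_3 = (-0.8507, +0.5256)
n_4 = (-0.9981, -0.0618)
n_5 = (-0.8377, -0.5461)
n_6 = (-0.4003, -0.9164)
  (0,1): δ = 97.29°  ·
  (0,2): δ = 46.34°  ·
  (0,3): δ = 11.25°  ✓
  (0,4): δ = 24.00°  ✓
  (0,5): δ = 53.56°  ·
  (0,6): δ = 86.86°  ·
  (1,2): δ = 129.05°  ·
  (1,3): δ = 93.96°  ·
  (1,4): δ = 58.71°  ·
  (1,5): δ = 29.15°  ✓
  (1,6): δ = 4.15°  ✓
  (2,3): δ = 144.91°  ·
  (2,4): δ = 109.66°  ·
  (2,5): δ = 80.10°  ·
  (2,6): δ = 46.80°  ·
  (3,4): δ = 144.75°  ·
  (3,5): δ = 115.19°  ·
  (3,6): δ = 81.89°  ·
  (4,5): δ = 150.44°  ·
  (4,6): δ = 117.14°  ·
  (5,6): δ = 146.70°  ·
antipodal pairs: 4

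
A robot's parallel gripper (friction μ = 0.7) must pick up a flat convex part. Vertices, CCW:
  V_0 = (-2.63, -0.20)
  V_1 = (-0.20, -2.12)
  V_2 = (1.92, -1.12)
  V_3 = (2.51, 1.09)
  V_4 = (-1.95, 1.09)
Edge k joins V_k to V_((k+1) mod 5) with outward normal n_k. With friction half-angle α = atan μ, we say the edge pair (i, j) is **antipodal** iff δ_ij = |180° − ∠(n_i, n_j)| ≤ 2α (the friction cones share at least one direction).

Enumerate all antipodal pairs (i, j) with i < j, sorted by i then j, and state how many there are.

α = atan 0.7 = 34.99°;  2α = 69.98°
n_0 = (-0.6200, -0.7846)
n_1 = (+0.4266, -0.9044)
n_2 = (+0.9662, -0.2579)
n_3 = (+0.0000, +1.0000)
n_4 = (-0.8846, +0.4663)
  (0,1): δ = 116.43°  ·
  (0,2): δ = 66.63°  ✓
  (0,3): δ = 38.31°  ✓
  (0,4): δ = 100.52°  ·
  (1,2): δ = 130.20°  ·
  (1,3): δ = 25.25°  ✓
  (1,4): δ = 36.95°  ✓
  (2,3): δ = 75.05°  ·
  (2,4): δ = 12.85°  ✓
  (3,4): δ = 117.80°  ·
antipodal pairs: 5

count = 5; pairs: (0,2), (0,3), (1,3), (1,4), (2,4)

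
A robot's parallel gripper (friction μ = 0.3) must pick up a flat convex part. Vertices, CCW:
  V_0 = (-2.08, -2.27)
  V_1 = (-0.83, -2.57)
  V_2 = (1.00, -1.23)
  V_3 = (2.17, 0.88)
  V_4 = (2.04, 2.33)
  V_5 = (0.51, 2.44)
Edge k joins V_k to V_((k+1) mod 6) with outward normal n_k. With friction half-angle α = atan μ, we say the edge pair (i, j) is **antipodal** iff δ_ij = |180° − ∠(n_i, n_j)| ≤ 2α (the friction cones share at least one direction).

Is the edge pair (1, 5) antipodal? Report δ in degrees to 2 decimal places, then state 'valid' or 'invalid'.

α = atan 0.3 = 16.70°;  2α = 33.40°
edge 1: e_1 = (+1.83, +1.34);  n_1 = (+0.5908, -0.8068)
edge 5: e_5 = (-2.59, -4.71);  n_5 = (-0.8763, +0.4818)
∠(n_1, n_5) = 155.02°
δ = |180° − 155.02°| = 24.98°
24.98° ≤ 2α = 33.40°  →  valid

δ = 24.98°, valid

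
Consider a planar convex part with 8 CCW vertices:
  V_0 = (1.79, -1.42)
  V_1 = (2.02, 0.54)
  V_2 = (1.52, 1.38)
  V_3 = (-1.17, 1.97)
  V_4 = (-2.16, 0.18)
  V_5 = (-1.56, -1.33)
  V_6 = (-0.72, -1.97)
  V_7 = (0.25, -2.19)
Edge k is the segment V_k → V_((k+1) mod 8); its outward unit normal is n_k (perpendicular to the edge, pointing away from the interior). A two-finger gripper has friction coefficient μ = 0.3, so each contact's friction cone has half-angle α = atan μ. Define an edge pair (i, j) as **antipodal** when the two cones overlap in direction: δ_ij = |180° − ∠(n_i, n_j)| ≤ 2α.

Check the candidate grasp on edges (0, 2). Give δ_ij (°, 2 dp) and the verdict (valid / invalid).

α = atan 0.3 = 16.70°;  2α = 33.40°
edge 0: e_0 = (+0.23, +1.96);  n_0 = (+0.9932, -0.1165)
edge 2: e_2 = (-2.69, +0.59);  n_2 = (+0.2142, +0.9768)
∠(n_0, n_2) = 84.32°
δ = |180° − 84.32°| = 95.68°
95.68° > 2α = 33.40°  →  invalid

δ = 95.68°, invalid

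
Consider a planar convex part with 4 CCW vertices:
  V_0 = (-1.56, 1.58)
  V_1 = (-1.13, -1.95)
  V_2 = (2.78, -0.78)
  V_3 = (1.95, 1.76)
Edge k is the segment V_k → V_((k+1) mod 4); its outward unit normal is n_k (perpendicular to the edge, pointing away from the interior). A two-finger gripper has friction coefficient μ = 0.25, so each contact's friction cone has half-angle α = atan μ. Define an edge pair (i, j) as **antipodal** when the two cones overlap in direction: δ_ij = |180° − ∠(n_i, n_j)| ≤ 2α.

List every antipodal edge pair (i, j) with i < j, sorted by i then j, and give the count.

α = atan 0.25 = 14.04°;  2α = 28.07°
n_0 = (-0.9927, -0.1209)
n_1 = (+0.2867, -0.9580)
n_2 = (+0.9505, +0.3106)
n_3 = (-0.0512, +0.9987)
  (0,1): δ = 80.29°  ·
  (0,2): δ = 11.15°  ✓
  (0,3): δ = 85.99°  ·
  (1,2): δ = 88.56°  ·
  (1,3): δ = 13.72°  ✓
  (2,3): δ = 105.16°  ·
antipodal pairs: 2

count = 2; pairs: (0,2), (1,3)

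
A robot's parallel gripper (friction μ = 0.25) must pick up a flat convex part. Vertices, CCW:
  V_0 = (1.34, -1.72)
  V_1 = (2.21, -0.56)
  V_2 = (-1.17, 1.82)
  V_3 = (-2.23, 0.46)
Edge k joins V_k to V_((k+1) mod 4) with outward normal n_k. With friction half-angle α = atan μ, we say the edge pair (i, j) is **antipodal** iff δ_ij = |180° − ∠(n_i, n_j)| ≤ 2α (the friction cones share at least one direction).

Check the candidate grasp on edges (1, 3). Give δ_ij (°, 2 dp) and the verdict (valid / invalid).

δ = 3.74°, valid

α = atan 0.25 = 14.04°;  2α = 28.07°
edge 1: e_1 = (-3.38, +2.38);  n_1 = (+0.5757, +0.8176)
edge 3: e_3 = (+3.57, -2.18);  n_3 = (-0.5212, -0.8535)
∠(n_1, n_3) = 176.26°
δ = |180° − 176.26°| = 3.74°
3.74° ≤ 2α = 28.07°  →  valid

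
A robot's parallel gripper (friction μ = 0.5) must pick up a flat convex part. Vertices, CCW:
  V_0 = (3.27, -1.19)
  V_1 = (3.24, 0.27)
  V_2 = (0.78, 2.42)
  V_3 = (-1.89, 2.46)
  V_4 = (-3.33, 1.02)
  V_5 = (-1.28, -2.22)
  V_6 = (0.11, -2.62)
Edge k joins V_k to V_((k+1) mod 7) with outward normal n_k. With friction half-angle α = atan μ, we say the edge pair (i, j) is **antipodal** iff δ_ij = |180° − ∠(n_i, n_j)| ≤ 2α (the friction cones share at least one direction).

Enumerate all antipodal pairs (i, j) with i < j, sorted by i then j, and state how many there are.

count = 7; pairs: (0,3), (0,4), (1,4), (1,5), (2,5), (2,6), (3,6)

α = atan 0.5 = 26.57°;  2α = 53.13°
n_0 = (+0.9998, +0.0205)
n_1 = (+0.6581, +0.7530)
n_2 = (+0.0150, +0.9999)
n_3 = (-0.7071, +0.7071)
n_4 = (-0.8451, -0.5347)
n_5 = (-0.2765, -0.9610)
n_6 = (+0.4123, -0.9111)
  (0,1): δ = 132.33°  ·
  (0,2): δ = 92.04°  ·
  (0,3): δ = 46.18°  ✓
  (0,4): δ = 31.15°  ✓
  (0,5): δ = 72.77°  ·
  (0,6): δ = 113.17°  ·
  (1,2): δ = 139.71°  ·
  (1,3): δ = 93.85°  ·
  (1,4): δ = 16.52°  ✓
  (1,5): δ = 25.10°  ✓
  (1,6): δ = 65.50°  ·
  (2,3): δ = 134.14°  ·
  (2,4): δ = 56.82°  ·
  (2,5): δ = 15.20°  ✓
  (2,6): δ = 25.21°  ✓
  (3,4): δ = 102.68°  ·
  (3,5): δ = 61.05°  ·
  (3,6): δ = 20.65°  ✓
  (4,5): δ = 138.38°  ·
  (4,6): δ = 97.97°  ·
  (5,6): δ = 139.60°  ·
antipodal pairs: 7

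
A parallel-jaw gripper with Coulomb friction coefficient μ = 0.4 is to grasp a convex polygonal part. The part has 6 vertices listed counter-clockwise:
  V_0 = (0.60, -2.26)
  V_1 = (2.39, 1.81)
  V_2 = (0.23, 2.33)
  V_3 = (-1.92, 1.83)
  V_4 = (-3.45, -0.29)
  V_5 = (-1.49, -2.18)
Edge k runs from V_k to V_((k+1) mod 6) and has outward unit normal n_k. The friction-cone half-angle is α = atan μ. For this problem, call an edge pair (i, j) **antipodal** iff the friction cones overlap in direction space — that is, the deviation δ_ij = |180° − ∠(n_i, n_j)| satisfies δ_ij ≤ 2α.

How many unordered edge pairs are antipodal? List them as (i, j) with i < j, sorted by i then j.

α = atan 0.4 = 21.80°;  2α = 43.60°
n_0 = (+0.9154, -0.4026)
n_1 = (+0.2341, +0.9722)
n_2 = (-0.2265, +0.9740)
n_3 = (-0.8109, +0.5852)
n_4 = (-0.6941, -0.7198)
n_5 = (-0.0382, -0.9993)
  (0,1): δ = 79.80°  ·
  (0,2): δ = 53.17°  ·
  (0,3): δ = 12.08°  ✓
  (0,4): δ = 69.78°  ·
  (0,5): δ = 111.55°  ·
  (1,2): δ = 153.37°  ·
  (1,3): δ = 112.28°  ·
  (1,4): δ = 30.42°  ✓
  (1,5): δ = 11.34°  ✓
  (2,3): δ = 138.91°  ·
  (2,4): δ = 57.05°  ·
  (2,5): δ = 15.28°  ✓
  (3,4): δ = 98.14°  ·
  (3,5): δ = 56.37°  ·
  (4,5): δ = 138.23°  ·
antipodal pairs: 4

count = 4; pairs: (0,3), (1,4), (1,5), (2,5)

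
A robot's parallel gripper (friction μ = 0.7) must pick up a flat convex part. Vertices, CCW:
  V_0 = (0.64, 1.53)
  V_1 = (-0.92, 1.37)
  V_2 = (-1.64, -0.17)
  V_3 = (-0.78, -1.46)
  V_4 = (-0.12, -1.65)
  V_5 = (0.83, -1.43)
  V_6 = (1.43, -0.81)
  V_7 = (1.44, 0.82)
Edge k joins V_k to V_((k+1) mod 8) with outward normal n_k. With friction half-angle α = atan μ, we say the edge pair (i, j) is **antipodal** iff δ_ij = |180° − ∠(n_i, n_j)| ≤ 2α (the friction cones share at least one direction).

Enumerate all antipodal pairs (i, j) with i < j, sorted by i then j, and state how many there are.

count = 11; pairs: (0,2), (0,3), (0,4), (0,5), (1,4), (1,5), (1,6), (2,6), (2,7), (3,7), (4,7)

α = atan 0.7 = 34.99°;  2α = 69.98°
n_0 = (-0.1020, +0.9948)
n_1 = (-0.9059, +0.4235)
n_2 = (-0.8321, -0.5547)
n_3 = (-0.2766, -0.9610)
n_4 = (+0.2256, -0.9742)
n_5 = (+0.7186, -0.6954)
n_6 = (+1.0000, -0.0061)
n_7 = (+0.6638, +0.7479)
  (0,1): δ = 120.91°  ·
  (0,2): δ = 62.17°  ✓
  (0,3): δ = 21.92°  ✓
  (0,4): δ = 7.18°  ✓
  (0,5): δ = 40.08°  ✓
  (0,6): δ = 83.79°  ·
  (0,7): δ = 132.55°  ·
  (1,2): δ = 121.25°  ·
  (1,3): δ = 81.00°  ·
  (1,4): δ = 51.90°  ✓
  (1,5): δ = 19.00°  ✓
  (1,6): δ = 24.71°  ✓
  (1,7): δ = 73.47°  ·
  (2,3): δ = 139.75°  ·
  (2,4): δ = 110.65°  ·
  (2,5): δ = 77.75°  ·
  (2,6): δ = 34.04°  ✓
  (2,7): δ = 14.72°  ✓
  (3,4): δ = 150.90°  ·
  (3,5): δ = 118.00°  ·
  (3,6): δ = 74.29°  ·
  (3,7): δ = 25.53°  ✓
  (4,5): δ = 147.10°  ·
  (4,6): δ = 103.39°  ·
  (4,7): δ = 54.63°  ✓
  (5,6): δ = 136.29°  ·
  (5,7): δ = 87.53°  ·
  (6,7): δ = 131.24°  ·
antipodal pairs: 11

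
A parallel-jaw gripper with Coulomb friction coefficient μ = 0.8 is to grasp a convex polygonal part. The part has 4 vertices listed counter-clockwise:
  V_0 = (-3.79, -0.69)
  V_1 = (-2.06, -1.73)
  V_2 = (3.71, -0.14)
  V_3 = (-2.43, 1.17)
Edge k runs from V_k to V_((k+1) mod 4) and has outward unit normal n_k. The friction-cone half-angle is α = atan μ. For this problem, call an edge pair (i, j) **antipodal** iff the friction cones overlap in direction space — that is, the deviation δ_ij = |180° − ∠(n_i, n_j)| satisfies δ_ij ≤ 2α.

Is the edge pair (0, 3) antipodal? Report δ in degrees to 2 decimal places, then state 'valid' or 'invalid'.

δ = 84.84°, invalid

α = atan 0.8 = 38.66°;  2α = 77.32°
edge 0: e_0 = (+1.73, -1.04);  n_0 = (-0.5152, -0.8571)
edge 3: e_3 = (-1.36, -1.86);  n_3 = (-0.8072, +0.5902)
∠(n_0, n_3) = 95.16°
δ = |180° − 95.16°| = 84.84°
84.84° > 2α = 77.32°  →  invalid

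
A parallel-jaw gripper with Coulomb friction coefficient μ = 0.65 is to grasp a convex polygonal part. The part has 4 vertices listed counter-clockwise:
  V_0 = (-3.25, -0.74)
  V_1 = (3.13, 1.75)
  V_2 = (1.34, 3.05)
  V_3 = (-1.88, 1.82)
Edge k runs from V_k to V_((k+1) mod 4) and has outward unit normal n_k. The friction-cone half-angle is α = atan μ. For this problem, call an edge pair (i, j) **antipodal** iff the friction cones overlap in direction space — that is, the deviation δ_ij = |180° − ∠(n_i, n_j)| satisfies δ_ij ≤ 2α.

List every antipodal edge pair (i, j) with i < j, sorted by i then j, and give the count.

count = 3; pairs: (0,1), (0,2), (0,3)

α = atan 0.65 = 33.02°;  2α = 66.05°
n_0 = (+0.3636, -0.9316)
n_1 = (+0.5876, +0.8091)
n_2 = (-0.3568, +0.9342)
n_3 = (-0.8817, +0.4718)
  (0,1): δ = 57.31°  ✓
  (0,2): δ = 0.41°  ✓
  (0,3): δ = 40.53°  ✓
  (1,2): δ = 123.10°  ·
  (1,3): δ = 82.16°  ·
  (2,3): δ = 139.06°  ·
antipodal pairs: 3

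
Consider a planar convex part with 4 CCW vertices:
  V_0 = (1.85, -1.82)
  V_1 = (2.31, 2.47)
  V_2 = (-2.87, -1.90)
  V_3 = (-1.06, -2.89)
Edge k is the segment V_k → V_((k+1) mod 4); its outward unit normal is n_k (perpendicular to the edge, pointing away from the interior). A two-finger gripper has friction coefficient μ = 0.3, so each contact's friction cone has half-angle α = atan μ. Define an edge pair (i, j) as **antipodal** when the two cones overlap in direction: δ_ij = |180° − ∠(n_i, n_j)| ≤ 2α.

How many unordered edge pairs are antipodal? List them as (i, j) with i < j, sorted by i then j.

α = atan 0.3 = 16.70°;  2α = 33.40°
n_0 = (+0.9943, -0.1066)
n_1 = (-0.6448, +0.7643)
n_2 = (-0.4799, -0.8773)
n_3 = (+0.3451, -0.9386)
  (0,1): δ = 43.73°  ·
  (0,2): δ = 67.44°  ·
  (0,3): δ = 116.31°  ·
  (1,2): δ = 68.83°  ·
  (1,3): δ = 19.96°  ✓
  (2,3): δ = 131.13°  ·
antipodal pairs: 1

count = 1; pairs: (1,3)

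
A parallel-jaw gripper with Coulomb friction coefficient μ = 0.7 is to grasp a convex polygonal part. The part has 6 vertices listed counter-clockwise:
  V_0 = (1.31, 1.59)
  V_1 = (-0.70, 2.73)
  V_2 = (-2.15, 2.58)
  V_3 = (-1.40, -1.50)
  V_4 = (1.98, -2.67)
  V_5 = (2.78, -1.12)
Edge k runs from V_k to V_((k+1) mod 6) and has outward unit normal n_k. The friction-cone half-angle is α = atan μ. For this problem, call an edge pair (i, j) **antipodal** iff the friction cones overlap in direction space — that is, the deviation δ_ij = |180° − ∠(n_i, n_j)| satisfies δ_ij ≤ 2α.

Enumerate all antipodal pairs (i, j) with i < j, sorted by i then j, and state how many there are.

α = atan 0.7 = 34.99°;  2α = 69.98°
n_0 = (+0.4933, +0.8698)
n_1 = (-0.1029, +0.9947)
n_2 = (-0.9835, -0.1808)
n_3 = (-0.3271, -0.9450)
n_4 = (+0.8886, -0.4586)
n_5 = (+0.8790, +0.4768)
  (0,1): δ = 144.53°  ·
  (0,2): δ = 50.02°  ✓
  (0,3): δ = 10.47°  ✓
  (0,4): δ = 92.26°  ·
  (0,5): δ = 148.04°  ·
  (1,2): δ = 85.49°  ·
  (1,3): δ = 25.00°  ✓
  (1,4): δ = 56.79°  ✓
  (1,5): δ = 112.57°  ·
  (2,3): δ = 119.51°  ·
  (2,4): δ = 37.72°  ✓
  (2,5): δ = 18.06°  ✓
  (3,4): δ = 98.21°  ·
  (3,5): δ = 42.43°  ✓
  (4,5): δ = 124.22°  ·
antipodal pairs: 7

count = 7; pairs: (0,2), (0,3), (1,3), (1,4), (2,4), (2,5), (3,5)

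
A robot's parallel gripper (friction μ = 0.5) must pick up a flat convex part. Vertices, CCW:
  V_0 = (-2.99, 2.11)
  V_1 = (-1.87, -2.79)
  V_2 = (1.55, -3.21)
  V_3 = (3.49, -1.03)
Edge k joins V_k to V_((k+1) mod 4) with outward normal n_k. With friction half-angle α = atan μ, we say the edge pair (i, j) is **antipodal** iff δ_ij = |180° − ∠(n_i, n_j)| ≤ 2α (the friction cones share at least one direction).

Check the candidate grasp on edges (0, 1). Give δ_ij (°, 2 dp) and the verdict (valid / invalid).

α = atan 0.5 = 26.57°;  2α = 53.13°
edge 0: e_0 = (+1.12, -4.90);  n_0 = (-0.9749, -0.2228)
edge 1: e_1 = (+3.42, -0.42);  n_1 = (-0.1219, -0.9925)
∠(n_0, n_1) = 70.12°
δ = |180° − 70.12°| = 109.88°
109.88° > 2α = 53.13°  →  invalid

δ = 109.88°, invalid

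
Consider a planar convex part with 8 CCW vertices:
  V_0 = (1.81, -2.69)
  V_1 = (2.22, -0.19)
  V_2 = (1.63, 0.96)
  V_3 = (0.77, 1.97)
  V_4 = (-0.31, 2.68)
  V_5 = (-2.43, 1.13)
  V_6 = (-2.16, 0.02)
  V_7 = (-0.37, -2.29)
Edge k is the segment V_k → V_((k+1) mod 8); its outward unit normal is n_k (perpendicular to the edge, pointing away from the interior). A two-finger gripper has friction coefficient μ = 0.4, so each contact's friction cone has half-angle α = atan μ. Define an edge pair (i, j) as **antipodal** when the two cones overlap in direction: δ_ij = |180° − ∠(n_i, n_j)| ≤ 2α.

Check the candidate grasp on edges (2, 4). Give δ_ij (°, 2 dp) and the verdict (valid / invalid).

α = atan 0.4 = 21.80°;  2α = 43.60°
edge 2: e_2 = (-0.86, +1.01);  n_2 = (+0.7614, +0.6483)
edge 4: e_4 = (-2.12, -1.55);  n_4 = (-0.5902, +0.8073)
∠(n_2, n_4) = 85.76°
δ = |180° − 85.76°| = 94.24°
94.24° > 2α = 43.60°  →  invalid

δ = 94.24°, invalid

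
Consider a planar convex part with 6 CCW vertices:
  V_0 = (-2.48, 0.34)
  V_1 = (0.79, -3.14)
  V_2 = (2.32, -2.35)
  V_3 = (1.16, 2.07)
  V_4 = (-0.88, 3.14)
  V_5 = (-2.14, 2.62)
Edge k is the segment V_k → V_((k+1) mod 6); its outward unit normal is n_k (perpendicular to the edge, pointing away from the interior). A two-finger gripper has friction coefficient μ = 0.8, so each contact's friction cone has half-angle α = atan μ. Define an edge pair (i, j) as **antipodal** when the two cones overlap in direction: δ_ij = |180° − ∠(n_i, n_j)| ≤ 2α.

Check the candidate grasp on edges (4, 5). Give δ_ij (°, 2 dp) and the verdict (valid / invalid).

δ = 120.91°, invalid

α = atan 0.8 = 38.66°;  2α = 77.32°
edge 4: e_4 = (-1.26, -0.52);  n_4 = (-0.3815, +0.9244)
edge 5: e_5 = (-0.34, -2.28);  n_5 = (-0.9891, +0.1475)
∠(n_4, n_5) = 59.09°
δ = |180° − 59.09°| = 120.91°
120.91° > 2α = 77.32°  →  invalid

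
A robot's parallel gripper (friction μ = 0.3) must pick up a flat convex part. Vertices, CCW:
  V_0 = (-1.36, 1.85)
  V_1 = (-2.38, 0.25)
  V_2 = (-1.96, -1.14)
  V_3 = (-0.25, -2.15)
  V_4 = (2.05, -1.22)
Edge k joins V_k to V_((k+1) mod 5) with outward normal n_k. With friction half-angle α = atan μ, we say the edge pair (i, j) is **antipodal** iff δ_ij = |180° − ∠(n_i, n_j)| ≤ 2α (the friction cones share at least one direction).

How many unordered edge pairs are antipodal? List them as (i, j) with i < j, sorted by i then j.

α = atan 0.3 = 16.70°;  2α = 33.40°
n_0 = (-0.8432, +0.5376)
n_1 = (-0.9573, -0.2892)
n_2 = (-0.5086, -0.8610)
n_3 = (+0.3749, -0.9271)
n_4 = (+0.6691, +0.7432)
  (0,1): δ = 130.67°  ·
  (0,2): δ = 88.05°  ·
  (0,3): δ = 35.47°  ·
  (0,4): δ = 80.52°  ·
  (1,2): δ = 137.38°  ·
  (1,3): δ = 84.80°  ·
  (1,4): δ = 31.19°  ✓
  (2,3): δ = 127.42°  ·
  (2,4): δ = 11.43°  ✓
  (3,4): δ = 64.01°  ·
antipodal pairs: 2

count = 2; pairs: (1,4), (2,4)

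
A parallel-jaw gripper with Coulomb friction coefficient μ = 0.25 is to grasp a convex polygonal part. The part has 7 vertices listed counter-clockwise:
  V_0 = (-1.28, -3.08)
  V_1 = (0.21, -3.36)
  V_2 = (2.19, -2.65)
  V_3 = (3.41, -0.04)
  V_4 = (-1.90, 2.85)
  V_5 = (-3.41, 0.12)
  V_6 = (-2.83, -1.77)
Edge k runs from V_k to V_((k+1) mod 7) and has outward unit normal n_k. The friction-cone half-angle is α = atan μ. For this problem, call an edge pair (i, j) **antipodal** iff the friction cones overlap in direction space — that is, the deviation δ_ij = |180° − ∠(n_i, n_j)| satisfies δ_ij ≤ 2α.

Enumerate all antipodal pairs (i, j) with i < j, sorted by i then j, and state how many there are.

count = 3; pairs: (0,3), (2,4), (3,6)

α = atan 0.25 = 14.04°;  2α = 28.07°
n_0 = (-0.1847, -0.9828)
n_1 = (+0.3375, -0.9413)
n_2 = (+0.9059, -0.4235)
n_3 = (+0.4780, +0.8783)
n_4 = (-0.8751, +0.4840)
n_5 = (-0.9560, -0.2934)
n_6 = (-0.6455, -0.7638)
  (0,1): δ = 149.63°  ·
  (0,2): δ = 104.41°  ·
  (0,3): δ = 17.91°  ✓
  (0,4): δ = 71.70°  ·
  (0,5): δ = 117.70°  ·
  (0,6): δ = 150.44°  ·
  (1,2): δ = 134.78°  ·
  (1,3): δ = 48.28°  ·
  (1,4): δ = 41.33°  ·
  (1,5): δ = 87.33°  ·
  (1,6): δ = 120.07°  ·
  (2,3): δ = 93.50°  ·
  (2,4): δ = 3.89°  ✓
  (2,5): δ = 42.11°  ·
  (2,6): δ = 74.85°  ·
  (3,4): δ = 90.39°  ·
  (3,5): δ = 44.38°  ·
  (3,6): δ = 11.65°  ✓
  (4,5): δ = 133.99°  ·
  (4,6): δ = 101.26°  ·
  (5,6): δ = 147.26°  ·
antipodal pairs: 3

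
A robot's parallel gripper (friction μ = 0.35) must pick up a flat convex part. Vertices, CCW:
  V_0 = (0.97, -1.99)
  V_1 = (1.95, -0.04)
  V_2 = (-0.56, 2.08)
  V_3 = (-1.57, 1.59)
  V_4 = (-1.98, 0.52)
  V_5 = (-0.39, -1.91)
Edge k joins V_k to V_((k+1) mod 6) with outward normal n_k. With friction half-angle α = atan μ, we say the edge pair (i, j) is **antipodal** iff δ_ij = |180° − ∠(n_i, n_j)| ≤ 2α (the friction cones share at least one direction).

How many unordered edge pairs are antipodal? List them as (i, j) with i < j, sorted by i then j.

count = 5; pairs: (0,2), (0,3), (1,4), (1,5), (2,5)

α = atan 0.35 = 19.29°;  2α = 38.58°
n_0 = (+0.8935, -0.4490)
n_1 = (+0.6453, +0.7640)
n_2 = (-0.4365, +0.8997)
n_3 = (-0.9338, +0.3578)
n_4 = (-0.8368, -0.5475)
n_5 = (-0.0587, -0.9983)
  (0,1): δ = 103.50°  ·
  (0,2): δ = 37.44°  ✓
  (0,3): δ = 5.72°  ✓
  (0,4): δ = 59.88°  ·
  (0,5): δ = 113.32°  ·
  (1,2): δ = 113.93°  ·
  (1,3): δ = 70.78°  ·
  (1,4): δ = 16.62°  ✓
  (1,5): δ = 36.82°  ✓
  (2,3): δ = 136.85°  ·
  (2,4): δ = 82.68°  ·
  (2,5): δ = 29.25°  ✓
  (3,4): δ = 125.84°  ·
  (3,5): δ = 72.40°  ·
  (4,5): δ = 126.56°  ·
antipodal pairs: 5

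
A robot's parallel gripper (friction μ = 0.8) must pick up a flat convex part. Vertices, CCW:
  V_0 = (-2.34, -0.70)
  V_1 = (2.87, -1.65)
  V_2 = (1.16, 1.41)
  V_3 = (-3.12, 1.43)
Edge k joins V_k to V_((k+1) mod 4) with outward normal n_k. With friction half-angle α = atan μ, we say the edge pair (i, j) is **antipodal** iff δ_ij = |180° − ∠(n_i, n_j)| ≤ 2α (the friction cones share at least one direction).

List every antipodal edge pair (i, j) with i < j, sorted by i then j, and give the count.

count = 4; pairs: (0,1), (0,2), (1,3), (2,3)

α = atan 0.8 = 38.66°;  2α = 77.32°
n_0 = (-0.1794, -0.9838)
n_1 = (+0.8729, +0.4878)
n_2 = (+0.0047, +1.0000)
n_3 = (-0.9390, -0.3439)
  (0,1): δ = 50.47°  ✓
  (0,2): δ = 10.07°  ✓
  (0,3): δ = 120.45°  ·
  (1,2): δ = 119.47°  ·
  (1,3): δ = 9.08°  ✓
  (2,3): δ = 69.62°  ✓
antipodal pairs: 4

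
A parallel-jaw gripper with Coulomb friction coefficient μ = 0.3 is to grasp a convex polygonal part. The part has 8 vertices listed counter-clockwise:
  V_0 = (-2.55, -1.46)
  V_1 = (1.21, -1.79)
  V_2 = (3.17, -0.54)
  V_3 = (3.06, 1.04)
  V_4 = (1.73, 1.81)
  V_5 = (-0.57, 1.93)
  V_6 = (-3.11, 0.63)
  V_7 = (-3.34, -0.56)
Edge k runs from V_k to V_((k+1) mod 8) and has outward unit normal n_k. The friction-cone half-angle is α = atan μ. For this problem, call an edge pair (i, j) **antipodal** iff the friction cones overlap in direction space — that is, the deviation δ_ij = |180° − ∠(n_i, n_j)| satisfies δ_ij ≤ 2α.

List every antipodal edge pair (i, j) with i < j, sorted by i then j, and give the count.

count = 6; pairs: (0,3), (0,4), (0,5), (1,5), (2,6), (3,7)

α = atan 0.3 = 16.70°;  2α = 33.40°
n_0 = (-0.0874, -0.9962)
n_1 = (+0.5377, -0.8431)
n_2 = (+0.9976, +0.0695)
n_3 = (+0.5010, +0.8654)
n_4 = (+0.0521, +0.9986)
n_5 = (-0.4556, +0.8902)
n_6 = (-0.9818, +0.1898)
n_7 = (-0.7515, -0.6597)
  (0,1): δ = 142.46°  ·
  (0,2): δ = 81.00°  ·
  (0,3): δ = 25.05°  ✓
  (0,4): δ = 2.03°  ✓
  (0,5): δ = 32.12°  ✓
  (0,6): δ = 84.08°  ·
  (0,7): δ = 136.29°  ·
  (1,2): δ = 118.55°  ·
  (1,3): δ = 62.60°  ·
  (1,4): δ = 35.51°  ·
  (1,5): δ = 5.42°  ✓
  (1,6): δ = 46.53°  ·
  (1,7): δ = 98.75°  ·
  (2,3): δ = 124.05°  ·
  (2,4): δ = 96.97°  ·
  (2,5): δ = 66.88°  ·
  (2,6): δ = 14.92°  ✓
  (2,7): δ = 37.29°  ·
  (3,4): δ = 152.92°  ·
  (3,5): δ = 122.83°  ·
  (3,6): δ = 70.87°  ·
  (3,7): δ = 18.66°  ✓
  (4,5): δ = 149.91°  ·
  (4,6): δ = 97.95°  ·
  (4,7): δ = 45.74°  ·
  (5,6): δ = 128.04°  ·
  (5,7): δ = 75.83°  ·
  (6,7): δ = 127.78°  ·
antipodal pairs: 6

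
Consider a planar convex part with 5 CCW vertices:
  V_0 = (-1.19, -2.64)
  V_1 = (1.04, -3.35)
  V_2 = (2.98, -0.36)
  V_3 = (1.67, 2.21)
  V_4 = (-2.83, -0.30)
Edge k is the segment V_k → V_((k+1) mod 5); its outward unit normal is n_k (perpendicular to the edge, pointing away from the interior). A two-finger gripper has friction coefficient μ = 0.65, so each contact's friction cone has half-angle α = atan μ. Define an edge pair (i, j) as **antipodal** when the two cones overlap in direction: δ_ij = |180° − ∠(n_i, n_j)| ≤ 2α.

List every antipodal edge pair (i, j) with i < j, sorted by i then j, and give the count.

α = atan 0.65 = 33.02°;  2α = 66.05°
n_0 = (-0.3034, -0.9529)
n_1 = (+0.8389, -0.5443)
n_2 = (+0.8909, +0.4541)
n_3 = (-0.4871, +0.8733)
n_4 = (-0.8189, -0.5739)
  (0,1): δ = 105.32°  ·
  (0,2): δ = 45.33°  ✓
  (0,3): δ = 46.81°  ✓
  (0,4): δ = 142.69°  ·
  (1,2): δ = 120.01°  ·
  (1,3): δ = 27.87°  ✓
  (1,4): δ = 68.00°  ·
  (2,3): δ = 87.86°  ·
  (2,4): δ = 8.02°  ✓
  (3,4): δ = 84.13°  ·
antipodal pairs: 4

count = 4; pairs: (0,2), (0,3), (1,3), (2,4)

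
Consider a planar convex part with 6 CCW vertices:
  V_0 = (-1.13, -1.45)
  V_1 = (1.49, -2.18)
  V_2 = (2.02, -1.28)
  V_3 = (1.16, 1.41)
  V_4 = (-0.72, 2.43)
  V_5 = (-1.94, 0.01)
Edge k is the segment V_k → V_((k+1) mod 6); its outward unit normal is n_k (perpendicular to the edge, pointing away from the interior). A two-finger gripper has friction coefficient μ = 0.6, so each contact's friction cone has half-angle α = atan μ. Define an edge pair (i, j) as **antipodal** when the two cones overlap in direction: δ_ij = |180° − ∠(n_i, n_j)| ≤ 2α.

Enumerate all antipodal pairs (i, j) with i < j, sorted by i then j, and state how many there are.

α = atan 0.6 = 30.96°;  2α = 61.93°
n_0 = (-0.2684, -0.9633)
n_1 = (+0.8617, -0.5074)
n_2 = (+0.9525, +0.3045)
n_3 = (+0.4769, +0.8790)
n_4 = (-0.8929, +0.4502)
n_5 = (-0.8744, -0.4851)
  (0,1): δ = 104.92°  ·
  (0,2): δ = 56.70°  ✓
  (0,3): δ = 12.91°  ✓
  (0,4): δ = 78.82°  ·
  (0,5): δ = 134.59°  ·
  (1,2): δ = 131.78°  ·
  (1,3): δ = 87.99°  ·
  (1,4): δ = 3.74°  ✓
  (1,5): δ = 59.51°  ✓
  (2,3): δ = 136.21°  ·
  (2,4): δ = 44.48°  ✓
  (2,5): δ = 11.29°  ✓
  (3,4): δ = 88.27°  ·
  (3,5): δ = 32.50°  ✓
  (4,5): δ = 124.22°  ·
antipodal pairs: 7

count = 7; pairs: (0,2), (0,3), (1,4), (1,5), (2,4), (2,5), (3,5)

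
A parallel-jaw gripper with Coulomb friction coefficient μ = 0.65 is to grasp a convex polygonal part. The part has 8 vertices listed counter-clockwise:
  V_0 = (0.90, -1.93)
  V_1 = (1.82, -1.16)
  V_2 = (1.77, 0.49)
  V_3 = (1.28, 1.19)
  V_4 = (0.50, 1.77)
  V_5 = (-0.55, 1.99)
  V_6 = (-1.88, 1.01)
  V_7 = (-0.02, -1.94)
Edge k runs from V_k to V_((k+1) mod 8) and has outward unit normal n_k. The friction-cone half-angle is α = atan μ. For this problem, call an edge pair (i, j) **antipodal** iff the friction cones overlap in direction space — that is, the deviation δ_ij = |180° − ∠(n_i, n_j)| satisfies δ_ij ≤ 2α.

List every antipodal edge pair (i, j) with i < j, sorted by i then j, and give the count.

count = 11; pairs: (0,4), (0,5), (1,5), (1,6), (2,6), (2,7), (3,6), (3,7), (4,6), (4,7), (5,7)

α = atan 0.65 = 33.02°;  2α = 66.05°
n_0 = (+0.6418, -0.7669)
n_1 = (+0.9995, +0.0303)
n_2 = (+0.8192, +0.5735)
n_3 = (+0.5967, +0.8025)
n_4 = (+0.2051, +0.9787)
n_5 = (-0.5932, +0.8051)
n_6 = (-0.8459, -0.5333)
n_7 = (+0.0109, -0.9999)
  (0,1): δ = 128.19°  ·
  (0,2): δ = 94.94°  ·
  (0,3): δ = 76.56°  ·
  (0,4): δ = 51.76°  ✓
  (0,5): δ = 3.54°  ✓
  (0,6): δ = 82.30°  ·
  (0,7): δ = 140.69°  ·
  (1,2): δ = 146.74°  ·
  (1,3): δ = 128.37°  ·
  (1,4): δ = 103.57°  ·
  (1,5): δ = 55.35°  ✓
  (1,6): δ = 30.50°  ✓
  (1,7): δ = 88.89°  ·
  (2,3): δ = 161.63°  ·
  (2,4): δ = 136.83°  ·
  (2,5): δ = 88.61°  ·
  (2,6): δ = 2.76°  ✓
  (2,7): δ = 55.63°  ✓
  (3,4): δ = 155.20°  ·
  (3,5): δ = 106.98°  ·
  (3,6): δ = 21.13°  ✓
  (3,7): δ = 37.26°  ✓
  (4,5): δ = 131.78°  ·
  (4,6): δ = 45.93°  ✓
  (4,7): δ = 12.46°  ✓
  (5,6): δ = 94.15°  ·
  (5,7): δ = 35.76°  ✓
  (6,7): δ = 121.61°  ·
antipodal pairs: 11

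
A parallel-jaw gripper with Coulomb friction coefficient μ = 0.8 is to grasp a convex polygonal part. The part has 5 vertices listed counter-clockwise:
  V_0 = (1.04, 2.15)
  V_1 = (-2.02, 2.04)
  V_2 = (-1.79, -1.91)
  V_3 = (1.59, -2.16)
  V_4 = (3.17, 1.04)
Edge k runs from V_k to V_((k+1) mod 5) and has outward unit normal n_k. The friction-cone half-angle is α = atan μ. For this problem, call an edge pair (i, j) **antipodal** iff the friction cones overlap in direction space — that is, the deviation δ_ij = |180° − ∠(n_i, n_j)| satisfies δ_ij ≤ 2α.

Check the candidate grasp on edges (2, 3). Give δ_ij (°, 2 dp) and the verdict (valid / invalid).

δ = 112.05°, invalid

α = atan 0.8 = 38.66°;  2α = 77.32°
edge 2: e_2 = (+3.38, -0.25);  n_2 = (-0.0738, -0.9973)
edge 3: e_3 = (+1.58, +3.20);  n_3 = (+0.8967, -0.4427)
∠(n_2, n_3) = 67.95°
δ = |180° − 67.95°| = 112.05°
112.05° > 2α = 77.32°  →  invalid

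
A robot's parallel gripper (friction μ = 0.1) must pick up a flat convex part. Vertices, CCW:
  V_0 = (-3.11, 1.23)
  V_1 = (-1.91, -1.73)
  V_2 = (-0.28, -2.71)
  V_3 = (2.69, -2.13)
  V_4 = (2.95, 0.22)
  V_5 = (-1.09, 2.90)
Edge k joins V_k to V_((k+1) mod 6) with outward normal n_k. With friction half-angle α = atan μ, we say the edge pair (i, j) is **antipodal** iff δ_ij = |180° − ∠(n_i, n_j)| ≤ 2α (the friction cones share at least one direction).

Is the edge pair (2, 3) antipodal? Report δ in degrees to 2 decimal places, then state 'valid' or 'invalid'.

δ = 107.36°, invalid

α = atan 0.1 = 5.71°;  2α = 11.42°
edge 2: e_2 = (+2.97, +0.58);  n_2 = (+0.1917, -0.9815)
edge 3: e_3 = (+0.26, +2.35);  n_3 = (+0.9939, -0.1100)
∠(n_2, n_3) = 72.64°
δ = |180° − 72.64°| = 107.36°
107.36° > 2α = 11.42°  →  invalid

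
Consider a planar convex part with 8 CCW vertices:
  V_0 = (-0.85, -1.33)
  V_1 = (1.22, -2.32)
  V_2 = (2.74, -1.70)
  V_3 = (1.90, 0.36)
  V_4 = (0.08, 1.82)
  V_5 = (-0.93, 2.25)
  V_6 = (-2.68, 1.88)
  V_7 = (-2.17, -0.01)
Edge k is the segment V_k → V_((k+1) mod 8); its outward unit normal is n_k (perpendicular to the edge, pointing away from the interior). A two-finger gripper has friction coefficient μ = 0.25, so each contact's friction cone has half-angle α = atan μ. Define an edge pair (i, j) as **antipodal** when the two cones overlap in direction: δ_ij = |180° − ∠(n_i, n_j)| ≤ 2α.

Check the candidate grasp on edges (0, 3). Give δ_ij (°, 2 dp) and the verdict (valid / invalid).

δ = 13.18°, valid

α = atan 0.25 = 14.04°;  2α = 28.07°
edge 0: e_0 = (+2.07, -0.99);  n_0 = (-0.4315, -0.9021)
edge 3: e_3 = (-1.82, +1.46);  n_3 = (+0.6257, +0.7800)
∠(n_0, n_3) = 166.82°
δ = |180° − 166.82°| = 13.18°
13.18° ≤ 2α = 28.07°  →  valid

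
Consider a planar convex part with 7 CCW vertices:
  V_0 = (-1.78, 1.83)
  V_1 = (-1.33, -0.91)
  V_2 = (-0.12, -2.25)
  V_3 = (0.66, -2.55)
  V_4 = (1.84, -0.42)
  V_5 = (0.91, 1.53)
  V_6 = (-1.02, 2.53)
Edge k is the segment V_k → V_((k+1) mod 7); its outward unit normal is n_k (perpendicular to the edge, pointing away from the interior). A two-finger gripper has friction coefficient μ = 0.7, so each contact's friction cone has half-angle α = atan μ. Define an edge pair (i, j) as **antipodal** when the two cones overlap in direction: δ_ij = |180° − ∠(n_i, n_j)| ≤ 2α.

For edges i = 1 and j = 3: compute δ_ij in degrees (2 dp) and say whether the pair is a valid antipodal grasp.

δ = 71.07°, invalid

α = atan 0.7 = 34.99°;  2α = 69.98°
edge 1: e_1 = (+1.21, -1.34);  n_1 = (-0.7422, -0.6702)
edge 3: e_3 = (+1.18, +2.13);  n_3 = (+0.8747, -0.4846)
∠(n_1, n_3) = 108.93°
δ = |180° − 108.93°| = 71.07°
71.07° > 2α = 69.98°  →  invalid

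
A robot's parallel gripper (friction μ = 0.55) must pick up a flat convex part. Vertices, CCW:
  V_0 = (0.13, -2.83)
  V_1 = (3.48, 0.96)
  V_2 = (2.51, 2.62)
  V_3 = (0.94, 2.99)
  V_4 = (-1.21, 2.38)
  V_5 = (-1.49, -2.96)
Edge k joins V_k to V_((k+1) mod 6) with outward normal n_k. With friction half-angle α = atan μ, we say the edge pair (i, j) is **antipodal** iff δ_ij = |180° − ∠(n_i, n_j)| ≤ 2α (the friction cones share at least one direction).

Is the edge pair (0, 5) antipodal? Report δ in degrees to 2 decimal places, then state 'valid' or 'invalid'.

δ = 136.06°, invalid

α = atan 0.55 = 28.81°;  2α = 57.62°
edge 0: e_0 = (+3.35, +3.79);  n_0 = (+0.7493, -0.6623)
edge 5: e_5 = (+1.62, +0.13);  n_5 = (+0.0800, -0.9968)
∠(n_0, n_5) = 43.94°
δ = |180° − 43.94°| = 136.06°
136.06° > 2α = 57.62°  →  invalid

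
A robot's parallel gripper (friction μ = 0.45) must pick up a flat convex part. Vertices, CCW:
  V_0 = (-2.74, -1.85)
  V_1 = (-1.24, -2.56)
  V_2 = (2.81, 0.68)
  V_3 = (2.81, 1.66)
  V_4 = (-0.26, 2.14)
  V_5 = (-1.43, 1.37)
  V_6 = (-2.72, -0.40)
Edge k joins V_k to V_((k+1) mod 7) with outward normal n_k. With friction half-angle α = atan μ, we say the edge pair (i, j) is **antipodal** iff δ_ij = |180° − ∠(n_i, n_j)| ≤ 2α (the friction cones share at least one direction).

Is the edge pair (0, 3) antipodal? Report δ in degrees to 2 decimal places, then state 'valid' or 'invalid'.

α = atan 0.45 = 24.23°;  2α = 48.46°
edge 0: e_0 = (+1.50, -0.71);  n_0 = (-0.4278, -0.9039)
edge 3: e_3 = (-3.07, +0.48);  n_3 = (+0.1545, +0.9880)
∠(n_0, n_3) = 163.56°
δ = |180° − 163.56°| = 16.44°
16.44° ≤ 2α = 48.46°  →  valid

δ = 16.44°, valid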